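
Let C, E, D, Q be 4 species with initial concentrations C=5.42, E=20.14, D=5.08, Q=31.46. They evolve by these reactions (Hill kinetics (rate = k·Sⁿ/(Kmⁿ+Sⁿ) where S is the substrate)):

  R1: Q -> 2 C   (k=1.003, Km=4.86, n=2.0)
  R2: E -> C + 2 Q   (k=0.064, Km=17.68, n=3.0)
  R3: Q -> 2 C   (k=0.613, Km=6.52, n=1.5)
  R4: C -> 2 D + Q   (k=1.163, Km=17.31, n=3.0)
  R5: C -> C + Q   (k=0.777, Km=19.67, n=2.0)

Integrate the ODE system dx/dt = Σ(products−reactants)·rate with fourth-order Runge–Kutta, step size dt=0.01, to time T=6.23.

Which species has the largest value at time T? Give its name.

Dominant species at T: Q

RK4 with dt=0.01: 623 steps to T=6.23. Trajectory (selected grid times):
t=0.00: C=5.42 E=20.14 D=5.08 Q=31.46
t=0.69: C=7.53 E=20.11 D=5.16 Q=30.54
t=1.38: C=9.58 E=20.09 D=5.34 Q=29.71
t=2.08: C=11.60 E=20.06 D=5.64 Q=28.97
t=2.77: C=13.51 E=20.03 D=6.09 Q=28.34
t=3.46: C=15.35 E=20.01 D=6.67 Q=27.83
t=4.15: C=17.12 E=19.98 D=7.40 Q=27.41
t=4.85: C=18.84 E=19.96 D=8.26 Q=27.07
t=5.54: C=20.49 E=19.93 D=9.21 Q=26.82
t=6.23: C=22.09 E=19.90 D=10.26 Q=26.64
At T=6.23: C=22.09 E=19.90 D=10.26 Q=26.64; the largest is Q.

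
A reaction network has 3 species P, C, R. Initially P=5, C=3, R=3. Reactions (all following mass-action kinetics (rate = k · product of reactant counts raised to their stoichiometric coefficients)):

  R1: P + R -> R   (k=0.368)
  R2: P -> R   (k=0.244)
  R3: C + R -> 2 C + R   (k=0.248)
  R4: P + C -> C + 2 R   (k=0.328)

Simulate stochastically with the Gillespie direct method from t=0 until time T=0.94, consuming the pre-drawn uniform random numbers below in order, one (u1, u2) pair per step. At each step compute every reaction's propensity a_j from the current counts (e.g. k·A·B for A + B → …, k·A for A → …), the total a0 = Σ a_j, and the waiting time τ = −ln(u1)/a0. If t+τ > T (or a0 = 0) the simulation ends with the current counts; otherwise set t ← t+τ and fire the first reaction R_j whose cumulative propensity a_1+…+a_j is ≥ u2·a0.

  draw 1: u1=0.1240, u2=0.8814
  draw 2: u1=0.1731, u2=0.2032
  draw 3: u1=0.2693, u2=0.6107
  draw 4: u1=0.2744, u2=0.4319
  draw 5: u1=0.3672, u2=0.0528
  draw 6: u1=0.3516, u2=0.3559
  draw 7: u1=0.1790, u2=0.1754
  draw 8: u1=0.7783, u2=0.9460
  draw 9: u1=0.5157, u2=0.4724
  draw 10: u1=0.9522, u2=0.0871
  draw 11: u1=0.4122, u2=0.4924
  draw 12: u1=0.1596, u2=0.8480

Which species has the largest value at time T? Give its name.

Dominant species at T: C

t=0.000: P=5 C=3 R=3
Draw 1: a1=5.520, a2=1.220, a3=2.232, a4=4.920, a0=13.892; τ=−ln(0.1240)/13.892=0.150 → t=0.150; u2·a0=0.8814·13.892=12.244; a1+…+a3=8.972 < 12.244 ≤ a1+…+a4=13.892 → R4 fires; P=4 C=3 R=5
Draw 2: a1=7.360, a2=0.976, a3=3.720, a4=3.936, a0=15.992; τ=−ln(0.1731)/15.992=0.110 → t=0.260; u2·a0=0.2032·15.992=3.250 ≤ a1=7.360 → R1 fires; P=3 C=3 R=5
Draw 3: a1=5.520, a2=0.732, a3=3.720, a4=2.952, a0=12.924; τ=−ln(0.2693)/12.924=0.102 → t=0.361; u2·a0=0.6107·12.924=7.893; a1+a2=6.252 < 7.893 ≤ a1+…+a3=9.972 → R3 fires; P=3 C=4 R=5
Draw 4: a1=5.520, a2=0.732, a3=4.960, a4=3.936, a0=15.148; τ=−ln(0.2744)/15.148=0.085 → t=0.447; u2·a0=0.4319·15.148=6.542; a1+a2=6.252 < 6.542 ≤ a1+…+a3=11.212 → R3 fires; P=3 C=5 R=5
Draw 5: a1=5.520, a2=0.732, a3=6.200, a4=4.920, a0=17.372; τ=−ln(0.3672)/17.372=0.058 → t=0.504; u2·a0=0.0528·17.372=0.917 ≤ a1=5.520 → R1 fires; P=2 C=5 R=5
Draw 6: a1=3.680, a2=0.488, a3=6.200, a4=3.280, a0=13.648; τ=−ln(0.3516)/13.648=0.077 → t=0.581; u2·a0=0.3559·13.648=4.857; a1+a2=4.168 < 4.857 ≤ a1+…+a3=10.368 → R3 fires; P=2 C=6 R=5
Draw 7: a1=3.680, a2=0.488, a3=7.440, a4=3.936, a0=15.544; τ=−ln(0.1790)/15.544=0.111 → t=0.692; u2·a0=0.1754·15.544=2.726 ≤ a1=3.680 → R1 fires; P=1 C=6 R=5
Draw 8: a1=1.840, a2=0.244, a3=7.440, a4=1.968, a0=11.492; τ=−ln(0.7783)/11.492=0.022 → t=0.714; u2·a0=0.9460·11.492=10.871; a1+…+a3=9.524 < 10.871 ≤ a1+…+a4=11.492 → R4 fires; P=0 C=6 R=7
Draw 9: a1=0.000, a2=0.000, a3=10.416, a4=0.000, a0=10.416; τ=−ln(0.5157)/10.416=0.064 → t=0.777; u2·a0=0.4724·10.416=4.921; a1+a2=0.000 < 4.921 ≤ a1+…+a3=10.416 → R3 fires; P=0 C=7 R=7
Draw 10: a1=0.000, a2=0.000, a3=12.152, a4=0.000, a0=12.152; τ=−ln(0.9522)/12.152=0.004 → t=0.781; u2·a0=0.0871·12.152=1.058; a1+a2=0.000 < 1.058 ≤ a1+…+a3=12.152 → R3 fires; P=0 C=8 R=7
Draw 11: a1=0.000, a2=0.000, a3=13.888, a4=0.000, a0=13.888; τ=−ln(0.4122)/13.888=0.064 → t=0.845; u2·a0=0.4924·13.888=6.838; a1+a2=0.000 < 6.838 ≤ a1+…+a3=13.888 → R3 fires; P=0 C=9 R=7
Draw 12: a1=0.000, a2=0.000, a3=15.624, a4=0.000, a0=15.624; τ=−ln(0.1596)/15.624=0.117 → t=0.962 > T=0.94: stop.
At T=0.94: P=0 C=9 R=7; the largest is C.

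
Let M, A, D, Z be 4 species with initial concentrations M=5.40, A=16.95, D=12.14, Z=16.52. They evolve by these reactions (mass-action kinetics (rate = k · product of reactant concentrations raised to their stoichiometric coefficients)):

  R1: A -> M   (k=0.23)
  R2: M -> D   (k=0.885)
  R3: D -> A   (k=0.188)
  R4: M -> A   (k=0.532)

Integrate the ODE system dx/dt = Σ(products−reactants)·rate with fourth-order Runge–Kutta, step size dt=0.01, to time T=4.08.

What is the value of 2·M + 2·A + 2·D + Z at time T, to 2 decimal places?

Check how each reaction changes W = 2·M + 2·A + 2·D + Z (weight of products minus weight of reactants):
R1: A -> M: (2·1) − (2·1) = 2 − 2 = 0
R2: M -> D: (2·1) − (2·1) = 2 − 2 = 0
R3: D -> A: (2·1) − (2·1) = 2 − 2 = 0
R4: M -> A: (2·1) − (2·1) = 2 − 2 = 0
Every reaction leaves W unchanged, so W is conserved and no simulation is needed: W(T) = W(0) = 2·5.40 + 2·16.95 + 2·12.14 + 16.52 = 85.50

Value at T = 85.50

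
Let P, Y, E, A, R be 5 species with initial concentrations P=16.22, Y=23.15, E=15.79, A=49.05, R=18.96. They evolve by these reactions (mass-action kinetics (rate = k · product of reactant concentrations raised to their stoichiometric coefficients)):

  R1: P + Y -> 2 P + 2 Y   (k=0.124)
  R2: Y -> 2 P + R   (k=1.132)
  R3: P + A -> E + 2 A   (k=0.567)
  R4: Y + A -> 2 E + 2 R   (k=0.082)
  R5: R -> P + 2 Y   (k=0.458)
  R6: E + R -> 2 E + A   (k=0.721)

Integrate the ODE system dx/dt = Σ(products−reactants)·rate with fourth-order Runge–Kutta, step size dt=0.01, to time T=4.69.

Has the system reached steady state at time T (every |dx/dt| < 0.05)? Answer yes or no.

RK4 with dt=0.01: 469 steps to T=4.69. Trajectory (selected grid times):
t=0.00: P=16.22 Y=23.15 E=15.79 A=49.05 R=18.96
t=0.52: P=0.01 Y=0.17 E=152.04 A=118.40 R=0.03
t=1.04: P=0.00 Y=0.00 E=152.73 A=118.65 R=0.00
t=1.56: P=0.00 Y=0.00 E=152.74 A=118.65 R=0.00
t=2.08: P=0.00 Y=0.00 E=152.74 A=118.65 R=0.00
t=2.61: P=0.00 Y=0.00 E=152.74 A=118.65 R=0.00
t=3.13: P=0.00 Y=0.00 E=152.74 A=118.65 R=0.00
t=3.65: P=0.00 Y=0.00 E=152.74 A=118.65 R=0.00
t=4.17: P=0.00 Y=0.00 E=152.74 A=118.65 R=0.00
t=4.69: P=0.00 Y=0.00 E=152.74 A=118.65 R=0.00
Rates at T: R1=0.0000, R2=0.0000, R3=0.0000, R4=0.0000, R5=0.0000, R6=0.0000
dx/dt at T (Σ net stoichiometry × rate): P=-0.0000, Y=-0.0000, E=+0.0000, A=+0.0000, R=-0.0000
Largest |dx/dt| is |+0.0000| (E) < 0.05 → steady.

Steady state at T: yes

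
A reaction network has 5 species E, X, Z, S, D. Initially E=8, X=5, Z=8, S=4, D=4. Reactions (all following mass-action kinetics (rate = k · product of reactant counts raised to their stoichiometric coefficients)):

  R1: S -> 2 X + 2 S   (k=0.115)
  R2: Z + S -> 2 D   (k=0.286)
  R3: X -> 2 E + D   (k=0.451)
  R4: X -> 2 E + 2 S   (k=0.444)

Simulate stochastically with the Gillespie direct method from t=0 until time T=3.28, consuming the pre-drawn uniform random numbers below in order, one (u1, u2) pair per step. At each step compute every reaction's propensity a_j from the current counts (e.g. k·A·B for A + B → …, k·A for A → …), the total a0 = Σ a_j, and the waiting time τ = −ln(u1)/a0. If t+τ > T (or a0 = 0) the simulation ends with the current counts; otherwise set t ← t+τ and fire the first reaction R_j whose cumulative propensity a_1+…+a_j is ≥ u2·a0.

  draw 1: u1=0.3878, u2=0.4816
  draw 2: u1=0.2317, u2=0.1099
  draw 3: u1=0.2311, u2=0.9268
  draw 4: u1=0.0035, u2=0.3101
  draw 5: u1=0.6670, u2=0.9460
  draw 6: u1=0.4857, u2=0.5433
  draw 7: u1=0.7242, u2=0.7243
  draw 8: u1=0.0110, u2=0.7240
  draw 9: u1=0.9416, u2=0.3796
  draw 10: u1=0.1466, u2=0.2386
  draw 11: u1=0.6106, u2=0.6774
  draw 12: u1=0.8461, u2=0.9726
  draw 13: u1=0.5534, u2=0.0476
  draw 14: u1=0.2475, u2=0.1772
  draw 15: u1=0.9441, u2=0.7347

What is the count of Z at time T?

t=0.000: E=8 X=5 Z=8 S=4 D=4
Draw 1: a1=0.460, a2=9.152, a3=2.255, a4=2.220, a0=14.087; τ=−ln(0.3878)/14.087=0.067 → t=0.067; u2·a0=0.4816·14.087=6.784; a1=0.460 < 6.784 ≤ a1+a2=9.612 → R2 fires; E=8 X=5 Z=7 S=3 D=6
Draw 2: a1=0.345, a2=6.006, a3=2.255, a4=2.220, a0=10.826; τ=−ln(0.2317)/10.826=0.135 → t=0.202; u2·a0=0.1099·10.826=1.190; a1=0.345 < 1.190 ≤ a1+a2=6.351 → R2 fires; E=8 X=5 Z=6 S=2 D=8
Draw 3: a1=0.230, a2=3.432, a3=2.255, a4=2.220, a0=8.137; τ=−ln(0.2311)/8.137=0.180 → t=0.382; u2·a0=0.9268·8.137=7.541; a1+…+a3=5.917 < 7.541 ≤ a1+…+a4=8.137 → R4 fires; E=10 X=4 Z=6 S=4 D=8
Draw 4: a1=0.460, a2=6.864, a3=1.804, a4=1.776, a0=10.904; τ=−ln(0.0035)/10.904=0.519 → t=0.901; u2·a0=0.3101·10.904=3.381; a1=0.460 < 3.381 ≤ a1+a2=7.324 → R2 fires; E=10 X=4 Z=5 S=3 D=10
Draw 5: a1=0.345, a2=4.290, a3=1.804, a4=1.776, a0=8.215; τ=−ln(0.6670)/8.215=0.049 → t=0.950; u2·a0=0.9460·8.215=7.771; a1+…+a3=6.439 < 7.771 ≤ a1+…+a4=8.215 → R4 fires; E=12 X=3 Z=5 S=5 D=10
Draw 6: a1=0.575, a2=7.150, a3=1.353, a4=1.332, a0=10.410; τ=−ln(0.4857)/10.410=0.069 → t=1.020; u2·a0=0.5433·10.410=5.656; a1=0.575 < 5.656 ≤ a1+a2=7.725 → R2 fires; E=12 X=3 Z=4 S=4 D=12
Draw 7: a1=0.460, a2=4.576, a3=1.353, a4=1.332, a0=7.721; τ=−ln(0.7242)/7.721=0.042 → t=1.061; u2·a0=0.7243·7.721=5.592; a1+a2=5.036 < 5.592 ≤ a1+…+a3=6.389 → R3 fires; E=14 X=2 Z=4 S=4 D=13
Draw 8: a1=0.460, a2=4.576, a3=0.902, a4=0.888, a0=6.826; τ=−ln(0.0110)/6.826=0.661 → t=1.722; u2·a0=0.7240·6.826=4.942; a1=0.460 < 4.942 ≤ a1+a2=5.036 → R2 fires; E=14 X=2 Z=3 S=3 D=15
Draw 9: a1=0.345, a2=2.574, a3=0.902, a4=0.888, a0=4.709; τ=−ln(0.9416)/4.709=0.013 → t=1.735; u2·a0=0.3796·4.709=1.788; a1=0.345 < 1.788 ≤ a1+a2=2.919 → R2 fires; E=14 X=2 Z=2 S=2 D=17
Draw 10: a1=0.230, a2=1.144, a3=0.902, a4=0.888, a0=3.164; τ=−ln(0.1466)/3.164=0.607 → t=2.342; u2·a0=0.2386·3.164=0.755; a1=0.230 < 0.755 ≤ a1+a2=1.374 → R2 fires; E=14 X=2 Z=1 S=1 D=19
Draw 11: a1=0.115, a2=0.286, a3=0.902, a4=0.888, a0=2.191; τ=−ln(0.6106)/2.191=0.225 → t=2.567; u2·a0=0.6774·2.191=1.484; a1+…+a3=1.303 < 1.484 ≤ a1+…+a4=2.191 → R4 fires; E=16 X=1 Z=1 S=3 D=19
Draw 12: a1=0.345, a2=0.858, a3=0.451, a4=0.444, a0=2.098; τ=−ln(0.8461)/2.098=0.080 → t=2.647; u2·a0=0.9726·2.098=2.041; a1+…+a3=1.654 < 2.041 ≤ a1+…+a4=2.098 → R4 fires; E=18 X=0 Z=1 S=5 D=19
Draw 13: a1=0.575, a2=1.430, a3=0.000, a4=0.000, a0=2.005; τ=−ln(0.5534)/2.005=0.295 → t=2.942; u2·a0=0.0476·2.005=0.095 ≤ a1=0.575 → R1 fires; E=18 X=2 Z=1 S=6 D=19
Draw 14: a1=0.690, a2=1.716, a3=0.902, a4=0.888, a0=4.196; τ=−ln(0.2475)/4.196=0.333 → t=3.274; u2·a0=0.1772·4.196=0.744; a1=0.690 < 0.744 ≤ a1+a2=2.406 → R2 fires; E=18 X=2 Z=0 S=5 D=21
Draw 15: a1=0.575, a2=0.000, a3=0.902, a4=0.888, a0=2.365; τ=−ln(0.9441)/2.365=0.024 → t=3.299 > T=3.28: stop.
Read off Z at T=3.28: 0

Z at T = 0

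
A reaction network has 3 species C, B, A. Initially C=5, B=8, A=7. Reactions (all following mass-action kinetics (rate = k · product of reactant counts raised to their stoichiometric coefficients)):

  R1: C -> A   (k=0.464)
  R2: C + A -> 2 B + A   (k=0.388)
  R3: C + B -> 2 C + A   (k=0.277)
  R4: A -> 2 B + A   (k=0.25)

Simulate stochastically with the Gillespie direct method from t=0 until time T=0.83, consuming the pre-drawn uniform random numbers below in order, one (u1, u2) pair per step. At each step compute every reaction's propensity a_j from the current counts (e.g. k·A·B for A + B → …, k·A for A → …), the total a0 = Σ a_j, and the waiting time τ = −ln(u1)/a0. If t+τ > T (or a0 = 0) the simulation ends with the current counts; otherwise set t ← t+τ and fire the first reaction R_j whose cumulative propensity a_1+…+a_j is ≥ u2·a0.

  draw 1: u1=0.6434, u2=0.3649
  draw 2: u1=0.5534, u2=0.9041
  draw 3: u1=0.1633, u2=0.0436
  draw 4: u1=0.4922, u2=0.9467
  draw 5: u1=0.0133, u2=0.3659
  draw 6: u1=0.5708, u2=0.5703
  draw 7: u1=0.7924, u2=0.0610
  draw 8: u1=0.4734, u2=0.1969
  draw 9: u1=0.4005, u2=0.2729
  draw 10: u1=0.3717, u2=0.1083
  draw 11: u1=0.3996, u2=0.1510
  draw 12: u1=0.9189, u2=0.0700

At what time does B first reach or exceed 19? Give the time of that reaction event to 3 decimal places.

t=0.000: C=5 B=8 A=7
Draw 1: a1=2.320, a2=13.580, a3=11.080, a4=1.750, a0=28.730; τ=−ln(0.6434)/28.730=0.015 → t=0.015; u2·a0=0.3649·28.730=10.484; a1=2.320 < 10.484 ≤ a1+a2=15.900 → R2 fires; C=4 B=10 A=7
Draw 2: a1=1.856, a2=10.864, a3=11.080, a4=1.750, a0=25.550; τ=−ln(0.5534)/25.550=0.023 → t=0.039; u2·a0=0.9041·25.550=23.100; a1+a2=12.720 < 23.100 ≤ a1+…+a3=23.800 → R3 fires; C=5 B=9 A=8
Draw 3: a1=2.320, a2=15.520, a3=12.465, a4=2.000, a0=32.305; τ=−ln(0.1633)/32.305=0.056 → t=0.095; u2·a0=0.0436·32.305=1.408 ≤ a1=2.320 → R1 fires; C=4 B=9 A=9
Draw 4: a1=1.856, a2=13.968, a3=9.972, a4=2.250, a0=28.046; τ=−ln(0.4922)/28.046=0.025 → t=0.120; u2·a0=0.9467·28.046=26.551; a1+…+a3=25.796 < 26.551 ≤ a1+…+a4=28.046 → R4 fires; C=4 B=11 A=9
Draw 5: a1=1.856, a2=13.968, a3=12.188, a4=2.250, a0=30.262; τ=−ln(0.0133)/30.262=0.143 → t=0.263; u2·a0=0.3659·30.262=11.073; a1=1.856 < 11.073 ≤ a1+a2=15.824 → R2 fires; C=3 B=13 A=9
Draw 6: a1=1.392, a2=10.476, a3=10.803, a4=2.250, a0=24.921; τ=−ln(0.5708)/24.921=0.022 → t=0.285; u2·a0=0.5703·24.921=14.212; a1+a2=11.868 < 14.212 ≤ a1+…+a3=22.671 → R3 fires; C=4 B=12 A=10
Draw 7: a1=1.856, a2=15.520, a3=13.296, a4=2.500, a0=33.172; τ=−ln(0.7924)/33.172=0.007 → t=0.292; u2·a0=0.0610·33.172=2.023; a1=1.856 < 2.023 ≤ a1+a2=17.376 → R2 fires; C=3 B=14 A=10
Draw 8: a1=1.392, a2=11.640, a3=11.634, a4=2.500, a0=27.166; τ=−ln(0.4734)/27.166=0.028 → t=0.320; u2·a0=0.1969·27.166=5.349; a1=1.392 < 5.349 ≤ a1+a2=13.032 → R2 fires; C=2 B=16 A=10
Draw 9: a1=0.928, a2=7.760, a3=8.864, a4=2.500, a0=20.052; τ=−ln(0.4005)/20.052=0.046 → t=0.365; u2·a0=0.2729·20.052=5.472; a1=0.928 < 5.472 ≤ a1+a2=8.688 → R2 fires; C=1 B=18 A=10
Draw 10: a1=0.464, a2=3.880, a3=4.986, a4=2.500, a0=11.830; τ=−ln(0.3717)/11.830=0.084 → t=0.449; u2·a0=0.1083·11.830=1.281; a1=0.464 < 1.281 ≤ a1+a2=4.344 → R2 fires; C=0 B=20 A=10
Draw 11: a1=0.000, a2=0.000, a3=0.000, a4=2.500, a0=2.500; τ=−ln(0.3996)/2.500=0.367 → t=0.816; u2·a0=0.1510·2.500=0.378; a1+…+a3=0.000 < 0.378 ≤ a1+…+a4=2.500 → R4 fires; C=0 B=22 A=10
Draw 12: a1=0.000, a2=0.000, a3=0.000, a4=2.500, a0=2.500; τ=−ln(0.9189)/2.500=0.034 → t=0.850 > T=0.83: stop.
B first becomes ≥ 19 when it reaches 20 at the event at t=0.449.

Threshold first reached at t = 0.449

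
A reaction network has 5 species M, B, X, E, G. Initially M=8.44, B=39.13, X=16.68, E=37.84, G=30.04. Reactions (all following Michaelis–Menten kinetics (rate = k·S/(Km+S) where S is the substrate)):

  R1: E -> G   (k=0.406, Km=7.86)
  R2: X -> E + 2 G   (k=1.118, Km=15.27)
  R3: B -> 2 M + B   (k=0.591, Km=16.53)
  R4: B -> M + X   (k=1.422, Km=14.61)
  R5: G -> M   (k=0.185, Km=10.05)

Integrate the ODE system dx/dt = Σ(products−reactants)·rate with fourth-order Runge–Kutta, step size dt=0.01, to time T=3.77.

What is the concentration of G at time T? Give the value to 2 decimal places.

RK4 with dt=0.01: 377 steps to T=3.77. Trajectory (selected grid times):
t=0.00: M=8.44 B=39.13 X=16.68 E=37.84 G=30.04
t=0.42: M=9.28 B=38.70 X=16.87 E=37.94 G=30.61
t=0.84: M=10.12 B=38.26 X=17.05 E=38.05 G=31.19
t=1.26: M=10.96 B=37.83 X=17.24 E=38.16 G=31.77
t=1.68: M=11.79 B=37.40 X=17.42 E=38.27 G=32.35
t=2.09: M=12.60 B=36.98 X=17.59 E=38.37 G=32.92
t=2.51: M=13.43 B=36.56 X=17.77 E=38.48 G=33.51
t=2.93: M=14.26 B=36.13 X=17.94 E=38.59 G=34.10
t=3.35: M=15.08 B=35.70 X=18.11 E=38.71 G=34.69
t=3.77: M=15.91 B=35.28 X=18.28 E=38.82 G=35.28
Read off G at T=3.77: 35.28

G at T = 35.28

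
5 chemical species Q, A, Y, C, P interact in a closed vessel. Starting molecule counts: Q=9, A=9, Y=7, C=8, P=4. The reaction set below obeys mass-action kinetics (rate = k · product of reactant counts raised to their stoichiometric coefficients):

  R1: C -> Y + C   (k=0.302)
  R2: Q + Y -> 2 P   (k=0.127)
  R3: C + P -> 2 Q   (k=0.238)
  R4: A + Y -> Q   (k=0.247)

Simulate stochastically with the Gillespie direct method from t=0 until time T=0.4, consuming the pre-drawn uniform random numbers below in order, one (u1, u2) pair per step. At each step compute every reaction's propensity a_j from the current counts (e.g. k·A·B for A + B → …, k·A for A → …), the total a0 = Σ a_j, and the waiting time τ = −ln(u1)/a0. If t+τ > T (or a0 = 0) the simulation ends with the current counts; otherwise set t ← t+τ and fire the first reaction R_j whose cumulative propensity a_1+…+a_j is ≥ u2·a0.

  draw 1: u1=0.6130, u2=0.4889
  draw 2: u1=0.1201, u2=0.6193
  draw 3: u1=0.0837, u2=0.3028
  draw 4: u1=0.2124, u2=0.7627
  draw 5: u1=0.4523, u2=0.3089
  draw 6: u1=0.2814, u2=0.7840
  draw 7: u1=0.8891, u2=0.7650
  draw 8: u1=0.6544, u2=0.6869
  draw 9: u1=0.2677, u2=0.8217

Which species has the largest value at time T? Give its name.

Dominant species at T: Q

t=0.000: Q=9 A=9 Y=7 C=8 P=4
Draw 1: a1=2.416, a2=8.001, a3=7.616, a4=15.561, a0=33.594; τ=−ln(0.6130)/33.594=0.015 → t=0.015; u2·a0=0.4889·33.594=16.424; a1+a2=10.417 < 16.424 ≤ a1+…+a3=18.033 → R3 fires; Q=11 A=9 Y=7 C=7 P=3
Draw 2: a1=2.114, a2=9.779, a3=4.998, a4=15.561, a0=32.452; τ=−ln(0.1201)/32.452=0.065 → t=0.080; u2·a0=0.6193·32.452=20.098; a1+…+a3=16.891 < 20.098 ≤ a1+…+a4=32.452 → R4 fires; Q=12 A=8 Y=6 C=7 P=3
Draw 3: a1=2.114, a2=9.144, a3=4.998, a4=11.856, a0=28.112; τ=−ln(0.0837)/28.112=0.088 → t=0.168; u2·a0=0.3028·28.112=8.512; a1=2.114 < 8.512 ≤ a1+a2=11.258 → R2 fires; Q=11 A=8 Y=5 C=7 P=5
Draw 4: a1=2.114, a2=6.985, a3=8.330, a4=9.880, a0=27.309; τ=−ln(0.2124)/27.309=0.057 → t=0.225; u2·a0=0.7627·27.309=20.829; a1+…+a3=17.429 < 20.829 ≤ a1+…+a4=27.309 → R4 fires; Q=12 A=7 Y=4 C=7 P=5
Draw 5: a1=2.114, a2=6.096, a3=8.330, a4=6.916, a0=23.456; τ=−ln(0.4523)/23.456=0.034 → t=0.259; u2·a0=0.3089·23.456=7.246; a1=2.114 < 7.246 ≤ a1+a2=8.210 → R2 fires; Q=11 A=7 Y=3 C=7 P=7
Draw 6: a1=2.114, a2=4.191, a3=11.662, a4=5.187, a0=23.154; τ=−ln(0.2814)/23.154=0.055 → t=0.313; u2·a0=0.7840·23.154=18.153; a1+…+a3=17.967 < 18.153 ≤ a1+…+a4=23.154 → R4 fires; Q=12 A=6 Y=2 C=7 P=7
Draw 7: a1=2.114, a2=3.048, a3=11.662, a4=2.964, a0=19.788; τ=−ln(0.8891)/19.788=0.006 → t=0.319; u2·a0=0.7650·19.788=15.138; a1+a2=5.162 < 15.138 ≤ a1+…+a3=16.824 → R3 fires; Q=14 A=6 Y=2 C=6 P=6
Draw 8: a1=1.812, a2=3.556, a3=8.568, a4=2.964, a0=16.900; τ=−ln(0.6544)/16.900=0.025 → t=0.344; u2·a0=0.6869·16.900=11.609; a1+a2=5.368 < 11.609 ≤ a1+…+a3=13.936 → R3 fires; Q=16 A=6 Y=2 C=5 P=5
Draw 9: a1=1.510, a2=4.064, a3=5.950, a4=2.964, a0=14.488; τ=−ln(0.2677)/14.488=0.091 → t=0.435 > T=0.4: stop.
At T=0.4: Q=16 A=6 Y=2 C=5 P=5; the largest is Q.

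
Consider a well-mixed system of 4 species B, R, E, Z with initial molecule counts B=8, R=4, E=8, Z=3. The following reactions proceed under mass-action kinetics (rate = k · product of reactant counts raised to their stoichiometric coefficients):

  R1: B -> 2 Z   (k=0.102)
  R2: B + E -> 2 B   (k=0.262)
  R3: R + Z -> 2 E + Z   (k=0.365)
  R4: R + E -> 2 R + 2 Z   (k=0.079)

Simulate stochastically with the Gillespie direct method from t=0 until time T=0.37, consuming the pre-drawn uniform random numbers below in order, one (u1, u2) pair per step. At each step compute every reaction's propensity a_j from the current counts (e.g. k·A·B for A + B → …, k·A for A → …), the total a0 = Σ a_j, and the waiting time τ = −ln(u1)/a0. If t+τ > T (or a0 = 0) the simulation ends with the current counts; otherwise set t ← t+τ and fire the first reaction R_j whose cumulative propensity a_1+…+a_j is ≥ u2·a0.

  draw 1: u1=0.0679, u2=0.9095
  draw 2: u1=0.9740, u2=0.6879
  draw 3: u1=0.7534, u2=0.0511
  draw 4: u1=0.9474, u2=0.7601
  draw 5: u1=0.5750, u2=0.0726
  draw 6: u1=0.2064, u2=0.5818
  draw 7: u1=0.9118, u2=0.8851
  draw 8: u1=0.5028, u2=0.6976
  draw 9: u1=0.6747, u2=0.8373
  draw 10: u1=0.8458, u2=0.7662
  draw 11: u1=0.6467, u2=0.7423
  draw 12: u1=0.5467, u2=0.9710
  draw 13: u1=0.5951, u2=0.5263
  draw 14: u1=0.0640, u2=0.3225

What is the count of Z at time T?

t=0.000: B=8 R=4 E=8 Z=3
Draw 1: a1=0.816, a2=16.768, a3=4.380, a4=2.528, a0=24.492; τ=−ln(0.0679)/24.492=0.110 → t=0.110; u2·a0=0.9095·24.492=22.275; a1+…+a3=21.964 < 22.275 ≤ a1+…+a4=24.492 → R4 fires; B=8 R=5 E=7 Z=5
Draw 2: a1=0.816, a2=14.672, a3=9.125, a4=2.765, a0=27.378; τ=−ln(0.9740)/27.378=0.001 → t=0.111; u2·a0=0.6879·27.378=18.833; a1+a2=15.488 < 18.833 ≤ a1+…+a3=24.613 → R3 fires; B=8 R=4 E=9 Z=5
Draw 3: a1=0.816, a2=18.864, a3=7.300, a4=2.844, a0=29.824; τ=−ln(0.7534)/29.824=0.009 → t=0.120; u2·a0=0.0511·29.824=1.524; a1=0.816 < 1.524 ≤ a1+a2=19.680 → R2 fires; B=9 R=4 E=8 Z=5
Draw 4: a1=0.918, a2=18.864, a3=7.300, a4=2.528, a0=29.610; τ=−ln(0.9474)/29.610=0.002 → t=0.122; u2·a0=0.7601·29.610=22.507; a1+a2=19.782 < 22.507 ≤ a1+…+a3=27.082 → R3 fires; B=9 R=3 E=10 Z=5
Draw 5: a1=0.918, a2=23.580, a3=5.475, a4=2.370, a0=32.343; τ=−ln(0.5750)/32.343=0.017 → t=0.139; u2·a0=0.0726·32.343=2.348; a1=0.918 < 2.348 ≤ a1+a2=24.498 → R2 fires; B=10 R=3 E=9 Z=5
Draw 6: a1=1.020, a2=23.580, a3=5.475, a4=2.133, a0=32.208; τ=−ln(0.2064)/32.208=0.049 → t=0.188; u2·a0=0.5818·32.208=18.739; a1=1.020 < 18.739 ≤ a1+a2=24.600 → R2 fires; B=11 R=3 E=8 Z=5
Draw 7: a1=1.122, a2=23.056, a3=5.475, a4=1.896, a0=31.549; τ=−ln(0.9118)/31.549=0.003 → t=0.191; u2·a0=0.8851·31.549=27.924; a1+a2=24.178 < 27.924 ≤ a1+…+a3=29.653 → R3 fires; B=11 R=2 E=10 Z=5
Draw 8: a1=1.122, a2=28.820, a3=3.650, a4=1.580, a0=35.172; τ=−ln(0.5028)/35.172=0.020 → t=0.211; u2·a0=0.6976·35.172=24.536; a1=1.122 < 24.536 ≤ a1+a2=29.942 → R2 fires; B=12 R=2 E=9 Z=5
Draw 9: a1=1.224, a2=28.296, a3=3.650, a4=1.422, a0=34.592; τ=−ln(0.6747)/34.592=0.011 → t=0.222; u2·a0=0.8373·34.592=28.964; a1=1.224 < 28.964 ≤ a1+a2=29.520 → R2 fires; B=13 R=2 E=8 Z=5
Draw 10: a1=1.326, a2=27.248, a3=3.650, a4=1.264, a0=33.488; τ=−ln(0.8458)/33.488=0.005 → t=0.227; u2·a0=0.7662·33.488=25.659; a1=1.326 < 25.659 ≤ a1+a2=28.574 → R2 fires; B=14 R=2 E=7 Z=5
Draw 11: a1=1.428, a2=25.676, a3=3.650, a4=1.106, a0=31.860; τ=−ln(0.6467)/31.860=0.014 → t=0.241; u2·a0=0.7423·31.860=23.650; a1=1.428 < 23.650 ≤ a1+a2=27.104 → R2 fires; B=15 R=2 E=6 Z=5
Draw 12: a1=1.530, a2=23.580, a3=3.650, a4=0.948, a0=29.708; τ=−ln(0.5467)/29.708=0.020 → t=0.261; u2·a0=0.9710·29.708=28.846; a1+…+a3=28.760 < 28.846 ≤ a1+…+a4=29.708 → R4 fires; B=15 R=3 E=5 Z=7
Draw 13: a1=1.530, a2=19.650, a3=7.665, a4=1.185, a0=30.030; τ=−ln(0.5951)/30.030=0.017 → t=0.278; u2·a0=0.5263·30.030=15.805; a1=1.530 < 15.805 ≤ a1+a2=21.180 → R2 fires; B=16 R=3 E=4 Z=7
Draw 14: a1=1.632, a2=16.768, a3=7.665, a4=0.948, a0=27.013; τ=−ln(0.0640)/27.013=0.102 → t=0.380 > T=0.37: stop.
Read off Z at T=0.37: 7

Z at T = 7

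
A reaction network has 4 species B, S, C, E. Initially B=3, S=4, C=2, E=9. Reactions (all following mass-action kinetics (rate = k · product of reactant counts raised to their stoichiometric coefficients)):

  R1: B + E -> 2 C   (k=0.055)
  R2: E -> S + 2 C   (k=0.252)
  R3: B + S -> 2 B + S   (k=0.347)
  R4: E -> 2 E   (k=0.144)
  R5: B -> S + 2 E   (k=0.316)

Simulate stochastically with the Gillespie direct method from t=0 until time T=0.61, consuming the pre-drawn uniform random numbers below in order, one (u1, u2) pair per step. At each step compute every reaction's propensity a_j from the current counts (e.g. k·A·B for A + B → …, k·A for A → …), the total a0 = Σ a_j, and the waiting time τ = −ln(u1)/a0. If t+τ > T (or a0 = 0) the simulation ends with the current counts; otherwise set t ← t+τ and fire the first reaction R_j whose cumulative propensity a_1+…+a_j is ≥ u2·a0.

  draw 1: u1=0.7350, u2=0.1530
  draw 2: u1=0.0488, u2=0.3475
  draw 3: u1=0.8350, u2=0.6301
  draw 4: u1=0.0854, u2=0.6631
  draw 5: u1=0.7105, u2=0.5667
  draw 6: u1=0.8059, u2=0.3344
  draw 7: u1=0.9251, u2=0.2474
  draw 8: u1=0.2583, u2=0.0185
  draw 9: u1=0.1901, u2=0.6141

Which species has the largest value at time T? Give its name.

Dominant species at T: B

t=0.000: B=3 S=4 C=2 E=9
Draw 1: a1=1.485, a2=2.268, a3=4.164, a4=1.296, a5=0.948, a0=10.161; τ=−ln(0.7350)/10.161=0.030 → t=0.030; u2·a0=0.1530·10.161=1.555; a1=1.485 < 1.555 ≤ a1+a2=3.753 → R2 fires; B=3 S=5 C=4 E=8
Draw 2: a1=1.320, a2=2.016, a3=5.205, a4=1.152, a5=0.948, a0=10.641; τ=−ln(0.0488)/10.641=0.284 → t=0.314; u2·a0=0.3475·10.641=3.698; a1+a2=3.336 < 3.698 ≤ a1+…+a3=8.541 → R3 fires; B=4 S=5 C=4 E=8
Draw 3: a1=1.760, a2=2.016, a3=6.940, a4=1.152, a5=1.264, a0=13.132; τ=−ln(0.8350)/13.132=0.014 → t=0.328; u2·a0=0.6301·13.132=8.274; a1+a2=3.776 < 8.274 ≤ a1+…+a3=10.716 → R3 fires; B=5 S=5 C=4 E=8
Draw 4: a1=2.200, a2=2.016, a3=8.675, a4=1.152, a5=1.580, a0=15.623; τ=−ln(0.0854)/15.623=0.157 → t=0.485; u2·a0=0.6631·15.623=10.360; a1+a2=4.216 < 10.360 ≤ a1+…+a3=12.891 → R3 fires; B=6 S=5 C=4 E=8
Draw 5: a1=2.640, a2=2.016, a3=10.410, a4=1.152, a5=1.896, a0=18.114; τ=−ln(0.7105)/18.114=0.019 → t=0.504; u2·a0=0.5667·18.114=10.265; a1+a2=4.656 < 10.265 ≤ a1+…+a3=15.066 → R3 fires; B=7 S=5 C=4 E=8
Draw 6: a1=3.080, a2=2.016, a3=12.145, a4=1.152, a5=2.212, a0=20.605; τ=−ln(0.8059)/20.605=0.010 → t=0.515; u2·a0=0.3344·20.605=6.890; a1+a2=5.096 < 6.890 ≤ a1+…+a3=17.241 → R3 fires; B=8 S=5 C=4 E=8
Draw 7: a1=3.520, a2=2.016, a3=13.880, a4=1.152, a5=2.528, a0=23.096; τ=−ln(0.9251)/23.096=0.003 → t=0.518; u2·a0=0.2474·23.096=5.714; a1+a2=5.536 < 5.714 ≤ a1+…+a3=19.416 → R3 fires; B=9 S=5 C=4 E=8
Draw 8: a1=3.960, a2=2.016, a3=15.615, a4=1.152, a5=2.844, a0=25.587; τ=−ln(0.2583)/25.587=0.053 → t=0.571; u2·a0=0.0185·25.587=0.473 ≤ a1=3.960 → R1 fires; B=8 S=5 C=6 E=7
Draw 9: a1=3.080, a2=1.764, a3=13.880, a4=1.008, a5=2.528, a0=22.260; τ=−ln(0.1901)/22.260=0.075 → t=0.646 > T=0.61: stop.
At T=0.61: B=8 S=5 C=6 E=7; the largest is B.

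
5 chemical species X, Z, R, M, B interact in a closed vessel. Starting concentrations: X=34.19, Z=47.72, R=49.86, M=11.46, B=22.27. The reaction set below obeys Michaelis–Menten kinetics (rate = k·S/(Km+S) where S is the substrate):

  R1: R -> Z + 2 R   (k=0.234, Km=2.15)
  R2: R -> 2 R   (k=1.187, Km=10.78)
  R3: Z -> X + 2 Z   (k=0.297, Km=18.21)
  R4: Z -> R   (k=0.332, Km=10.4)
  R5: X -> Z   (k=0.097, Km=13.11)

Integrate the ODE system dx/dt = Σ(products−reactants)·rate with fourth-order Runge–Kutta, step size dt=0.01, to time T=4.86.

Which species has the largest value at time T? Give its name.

RK4 with dt=0.01: 486 steps to T=4.86. Trajectory (selected grid times):
t=0.00: X=34.19 Z=47.72 R=49.86 M=11.46 B=22.27
t=0.54: X=34.27 Z=47.85 R=50.66 M=11.46 B=22.27
t=1.08: X=34.35 Z=47.98 R=51.45 M=11.46 B=22.27
t=1.62: X=34.42 Z=48.10 R=52.25 M=11.46 B=22.27
t=2.16: X=34.50 Z=48.23 R=53.05 M=11.46 B=22.27
t=2.70: X=34.58 Z=48.36 R=53.86 M=11.46 B=22.27
t=3.24: X=34.66 Z=48.49 R=54.66 M=11.46 B=22.27
t=3.78: X=34.74 Z=48.62 R=55.47 M=11.46 B=22.27
t=4.32: X=34.82 Z=48.75 R=56.27 M=11.46 B=22.27
t=4.86: X=34.90 Z=48.88 R=57.08 M=11.46 B=22.27
At T=4.86: X=34.90 Z=48.88 R=57.08 M=11.46 B=22.27; the largest is R.

Dominant species at T: R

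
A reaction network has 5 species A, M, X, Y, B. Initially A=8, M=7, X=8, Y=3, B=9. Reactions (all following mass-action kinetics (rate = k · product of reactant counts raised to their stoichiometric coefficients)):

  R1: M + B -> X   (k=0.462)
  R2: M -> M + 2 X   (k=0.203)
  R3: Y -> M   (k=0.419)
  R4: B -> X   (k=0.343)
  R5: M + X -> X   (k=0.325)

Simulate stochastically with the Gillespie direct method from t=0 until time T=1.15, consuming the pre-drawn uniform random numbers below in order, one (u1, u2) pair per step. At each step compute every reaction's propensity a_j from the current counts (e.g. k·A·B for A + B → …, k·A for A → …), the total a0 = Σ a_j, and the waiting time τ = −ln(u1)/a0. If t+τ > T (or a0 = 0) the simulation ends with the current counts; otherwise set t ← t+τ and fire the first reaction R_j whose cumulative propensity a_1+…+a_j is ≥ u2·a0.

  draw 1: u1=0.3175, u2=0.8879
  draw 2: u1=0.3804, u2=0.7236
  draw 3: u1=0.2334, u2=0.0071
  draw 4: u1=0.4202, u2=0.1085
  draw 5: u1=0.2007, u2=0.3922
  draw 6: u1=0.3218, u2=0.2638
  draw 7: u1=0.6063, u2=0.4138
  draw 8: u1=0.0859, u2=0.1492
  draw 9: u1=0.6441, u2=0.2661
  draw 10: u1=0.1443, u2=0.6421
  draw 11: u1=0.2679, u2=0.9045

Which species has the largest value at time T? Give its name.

Dominant species at T: X

t=0.000: A=8 M=7 X=8 Y=3 B=9
Draw 1: a1=29.106, a2=1.421, a3=1.257, a4=3.087, a5=18.200, a0=53.071; τ=−ln(0.3175)/53.071=0.022 → t=0.022; u2·a0=0.8879·53.071=47.122; a1+…+a4=34.871 < 47.122 ≤ a1+…+a5=53.071 → R5 fires; A=8 M=6 X=8 Y=3 B=9
Draw 2: a1=24.948, a2=1.218, a3=1.257, a4=3.087, a5=15.600, a0=46.110; τ=−ln(0.3804)/46.110=0.021 → t=0.043; u2·a0=0.7236·46.110=33.365; a1+…+a4=30.510 < 33.365 ≤ a1+…+a5=46.110 → R5 fires; A=8 M=5 X=8 Y=3 B=9
Draw 3: a1=20.790, a2=1.015, a3=1.257, a4=3.087, a5=13.000, a0=39.149; τ=−ln(0.2334)/39.149=0.037 → t=0.080; u2·a0=0.0071·39.149=0.278 ≤ a1=20.790 → R1 fires; A=8 M=4 X=9 Y=3 B=8
Draw 4: a1=14.784, a2=0.812, a3=1.257, a4=2.744, a5=11.700, a0=31.297; τ=−ln(0.4202)/31.297=0.028 → t=0.107; u2·a0=0.1085·31.297=3.396 ≤ a1=14.784 → R1 fires; A=8 M=3 X=10 Y=3 B=7
Draw 5: a1=9.702, a2=0.609, a3=1.257, a4=2.401, a5=9.750, a0=23.719; τ=−ln(0.2007)/23.719=0.068 → t=0.175; u2·a0=0.3922·23.719=9.303 ≤ a1=9.702 → R1 fires; A=8 M=2 X=11 Y=3 B=6
Draw 6: a1=5.544, a2=0.406, a3=1.257, a4=2.058, a5=7.150, a0=16.415; τ=−ln(0.3218)/16.415=0.069 → t=0.244; u2·a0=0.2638·16.415=4.330 ≤ a1=5.544 → R1 fires; A=8 M=1 X=12 Y=3 B=5
Draw 7: a1=2.310, a2=0.203, a3=1.257, a4=1.715, a5=3.900, a0=9.385; τ=−ln(0.6063)/9.385=0.053 → t=0.298; u2·a0=0.4138·9.385=3.884; a1+…+a3=3.770 < 3.884 ≤ a1+…+a4=5.485 → R4 fires; A=8 M=1 X=13 Y=3 B=4
Draw 8: a1=1.848, a2=0.203, a3=1.257, a4=1.372, a5=4.225, a0=8.905; τ=−ln(0.0859)/8.905=0.276 → t=0.573; u2·a0=0.1492·8.905=1.329 ≤ a1=1.848 → R1 fires; A=8 M=0 X=14 Y=3 B=3
Draw 9: a1=0.000, a2=0.000, a3=1.257, a4=1.029, a5=0.000, a0=2.286; τ=−ln(0.6441)/2.286=0.192 → t=0.766; u2·a0=0.2661·2.286=0.608; a1+a2=0.000 < 0.608 ≤ a1+…+a3=1.257 → R3 fires; A=8 M=1 X=14 Y=2 B=3
Draw 10: a1=1.386, a2=0.203, a3=0.838, a4=1.029, a5=4.550, a0=8.006; τ=−ln(0.1443)/8.006=0.242 → t=1.007; u2·a0=0.6421·8.006=5.141; a1+…+a4=3.456 < 5.141 ≤ a1+…+a5=8.006 → R5 fires; A=8 M=0 X=14 Y=2 B=3
Draw 11: a1=0.000, a2=0.000, a3=0.838, a4=1.029, a5=0.000, a0=1.867; τ=−ln(0.2679)/1.867=0.705 → t=1.713 > T=1.15: stop.
At T=1.15: A=8 M=0 X=14 Y=2 B=3; the largest is X.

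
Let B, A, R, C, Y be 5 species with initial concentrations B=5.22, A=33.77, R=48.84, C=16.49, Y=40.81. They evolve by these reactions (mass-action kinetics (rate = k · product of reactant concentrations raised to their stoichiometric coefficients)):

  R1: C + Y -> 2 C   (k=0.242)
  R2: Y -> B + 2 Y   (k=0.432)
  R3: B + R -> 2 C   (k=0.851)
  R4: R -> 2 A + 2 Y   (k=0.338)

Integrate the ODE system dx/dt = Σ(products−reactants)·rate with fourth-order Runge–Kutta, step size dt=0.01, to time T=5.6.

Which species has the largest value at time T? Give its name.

Dominant species at T: C

RK4 with dt=0.01: 560 steps to T=5.6. Trajectory (selected grid times):
t=0.00: B=5.22 A=33.77 R=48.84 C=16.49 Y=40.81
t=0.62: B=0.02 A=49.71 R=33.55 C=88.89 Y=1.11
t=1.24: B=0.01 A=62.34 R=26.98 C=102.61 Y=0.76
t=1.87: B=0.01 A=72.66 R=21.65 C=113.67 Y=0.55
t=2.49: B=0.01 A=80.82 R=17.44 C=122.36 Y=0.41
t=3.11: B=0.01 A=87.39 R=14.06 C=129.32 Y=0.31
t=3.73: B=0.01 A=92.69 R=11.33 C=134.91 Y=0.24
t=4.36: B=0.01 A=97.03 R=9.11 C=139.48 Y=0.19
t=4.98: B=0.01 A=100.46 R=7.34 C=143.08 Y=0.15
t=5.60: B=0.01 A=103.23 R=5.92 C=145.99 Y=0.12
At T=5.6: B=0.01 A=103.23 R=5.92 C=145.99 Y=0.12; the largest is C.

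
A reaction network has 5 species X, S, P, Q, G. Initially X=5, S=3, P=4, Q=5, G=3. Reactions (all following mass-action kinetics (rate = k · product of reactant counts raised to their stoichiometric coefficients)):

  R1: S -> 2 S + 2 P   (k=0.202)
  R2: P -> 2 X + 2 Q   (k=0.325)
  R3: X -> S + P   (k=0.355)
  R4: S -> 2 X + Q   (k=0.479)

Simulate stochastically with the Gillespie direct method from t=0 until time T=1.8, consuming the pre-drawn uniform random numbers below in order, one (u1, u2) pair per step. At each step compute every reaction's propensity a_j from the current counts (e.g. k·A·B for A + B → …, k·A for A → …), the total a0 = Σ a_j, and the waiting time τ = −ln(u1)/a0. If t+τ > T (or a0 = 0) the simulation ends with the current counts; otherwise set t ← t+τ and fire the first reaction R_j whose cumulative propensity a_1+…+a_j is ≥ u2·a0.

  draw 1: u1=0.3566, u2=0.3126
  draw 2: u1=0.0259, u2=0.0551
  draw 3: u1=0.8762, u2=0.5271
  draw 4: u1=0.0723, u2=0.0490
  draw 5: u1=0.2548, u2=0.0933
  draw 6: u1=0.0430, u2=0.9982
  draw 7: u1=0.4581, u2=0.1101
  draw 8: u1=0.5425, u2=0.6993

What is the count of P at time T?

t=0.000: X=5 S=3 P=4 Q=5 G=3
Draw 1: a1=0.606, a2=1.300, a3=1.775, a4=1.437, a0=5.118; τ=−ln(0.3566)/5.118=0.201 → t=0.201; u2·a0=0.3126·5.118=1.600; a1=0.606 < 1.600 ≤ a1+a2=1.906 → R2 fires; X=7 S=3 P=3 Q=7 G=3
Draw 2: a1=0.606, a2=0.975, a3=2.485, a4=1.437, a0=5.503; τ=−ln(0.0259)/5.503=0.664 → t=0.865; u2·a0=0.0551·5.503=0.303 ≤ a1=0.606 → R1 fires; X=7 S=4 P=5 Q=7 G=3
Draw 3: a1=0.808, a2=1.625, a3=2.485, a4=1.916, a0=6.834; τ=−ln(0.8762)/6.834=0.019 → t=0.885; u2·a0=0.5271·6.834=3.602; a1+a2=2.433 < 3.602 ≤ a1+…+a3=4.918 → R3 fires; X=6 S=5 P=6 Q=7 G=3
Draw 4: a1=1.010, a2=1.950, a3=2.130, a4=2.395, a0=7.485; τ=−ln(0.0723)/7.485=0.351 → t=1.236; u2·a0=0.0490·7.485=0.367 ≤ a1=1.010 → R1 fires; X=6 S=6 P=8 Q=7 G=3
Draw 5: a1=1.212, a2=2.600, a3=2.130, a4=2.874, a0=8.816; τ=−ln(0.2548)/8.816=0.155 → t=1.391; u2·a0=0.0933·8.816=0.823 ≤ a1=1.212 → R1 fires; X=6 S=7 P=10 Q=7 G=3
Draw 6: a1=1.414, a2=3.250, a3=2.130, a4=3.353, a0=10.147; τ=−ln(0.0430)/10.147=0.310 → t=1.701; u2·a0=0.9982·10.147=10.129; a1+…+a3=6.794 < 10.129 ≤ a1+…+a4=10.147 → R4 fires; X=8 S=6 P=10 Q=8 G=3
Draw 7: a1=1.212, a2=3.250, a3=2.840, a4=2.874, a0=10.176; τ=−ln(0.4581)/10.176=0.077 → t=1.778; u2·a0=0.1101·10.176=1.120 ≤ a1=1.212 → R1 fires; X=8 S=7 P=12 Q=8 G=3
Draw 8: a1=1.414, a2=3.900, a3=2.840, a4=3.353, a0=11.507; τ=−ln(0.5425)/11.507=0.053 → t=1.831 > T=1.8: stop.
Read off P at T=1.8: 12

P at T = 12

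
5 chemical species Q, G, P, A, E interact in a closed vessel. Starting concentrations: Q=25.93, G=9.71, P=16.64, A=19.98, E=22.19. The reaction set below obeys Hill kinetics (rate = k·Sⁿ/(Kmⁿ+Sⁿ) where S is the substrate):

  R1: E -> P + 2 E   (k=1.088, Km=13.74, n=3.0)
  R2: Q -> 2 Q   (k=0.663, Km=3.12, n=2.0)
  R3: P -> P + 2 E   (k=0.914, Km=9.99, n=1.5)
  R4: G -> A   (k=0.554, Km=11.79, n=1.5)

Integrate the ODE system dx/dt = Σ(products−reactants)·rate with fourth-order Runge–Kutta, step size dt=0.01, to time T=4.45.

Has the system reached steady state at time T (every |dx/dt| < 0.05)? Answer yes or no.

Steady state at T: no

RK4 with dt=0.01: 445 steps to T=4.45. Trajectory (selected grid times):
t=0.00: Q=25.93 G=9.71 P=16.64 A=19.98 E=22.19
t=0.49: Q=26.25 G=9.59 P=17.08 A=20.10 E=23.24
t=0.99: Q=26.58 G=9.48 P=17.53 A=20.21 E=24.33
t=1.48: Q=26.90 G=9.36 P=17.99 A=20.33 E=25.42
t=1.98: Q=27.22 G=9.25 P=18.46 A=20.44 E=26.54
t=2.47: Q=27.55 G=9.14 P=18.93 A=20.55 E=27.66
t=2.97: Q=27.87 G=9.03 P=19.42 A=20.66 E=28.81
t=3.46: Q=28.19 G=8.92 P=19.91 A=20.77 E=29.95
t=3.96: Q=28.52 G=8.81 P=20.40 A=20.88 E=31.13
t=4.45: Q=28.84 G=8.70 P=20.90 A=20.99 E=32.29
Rates at T: R1=1.0102, R2=0.6553, R3=0.6869, R4=0.2150
dx/dt at T (Σ net stoichiometry × rate): Q=+0.6553, G=-0.2150, P=+1.0102, A=+0.2150, E=+2.3841
Largest |dx/dt| is |+2.3841| (E) ≥ 0.05 → not steady.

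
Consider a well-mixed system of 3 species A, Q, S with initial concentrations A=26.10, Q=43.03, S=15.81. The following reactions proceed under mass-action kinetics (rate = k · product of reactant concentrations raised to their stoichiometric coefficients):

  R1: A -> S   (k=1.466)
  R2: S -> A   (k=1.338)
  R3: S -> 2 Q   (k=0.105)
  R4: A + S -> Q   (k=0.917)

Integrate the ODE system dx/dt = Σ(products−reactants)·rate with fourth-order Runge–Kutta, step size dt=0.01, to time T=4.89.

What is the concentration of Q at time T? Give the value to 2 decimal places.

RK4 with dt=0.01: 489 steps to T=4.89. Trajectory (selected grid times):
t=0.00: A=26.10 Q=43.03 S=15.81
t=0.54: A=3.35 Q=61.91 S=1.33
t=1.09: A=1.29 Q=63.23 S=0.93
t=1.63: A=0.72 Q=63.71 S=0.68
t=2.17: A=0.50 Q=63.95 S=0.52
t=2.72: A=0.38 Q=64.10 S=0.41
t=3.26: A=0.31 Q=64.21 S=0.33
t=3.80: A=0.26 Q=64.29 S=0.28
t=4.35: A=0.22 Q=64.35 S=0.24
t=4.89: A=0.20 Q=64.40 S=0.21
Read off Q at T=4.89: 64.40

Q at T = 64.40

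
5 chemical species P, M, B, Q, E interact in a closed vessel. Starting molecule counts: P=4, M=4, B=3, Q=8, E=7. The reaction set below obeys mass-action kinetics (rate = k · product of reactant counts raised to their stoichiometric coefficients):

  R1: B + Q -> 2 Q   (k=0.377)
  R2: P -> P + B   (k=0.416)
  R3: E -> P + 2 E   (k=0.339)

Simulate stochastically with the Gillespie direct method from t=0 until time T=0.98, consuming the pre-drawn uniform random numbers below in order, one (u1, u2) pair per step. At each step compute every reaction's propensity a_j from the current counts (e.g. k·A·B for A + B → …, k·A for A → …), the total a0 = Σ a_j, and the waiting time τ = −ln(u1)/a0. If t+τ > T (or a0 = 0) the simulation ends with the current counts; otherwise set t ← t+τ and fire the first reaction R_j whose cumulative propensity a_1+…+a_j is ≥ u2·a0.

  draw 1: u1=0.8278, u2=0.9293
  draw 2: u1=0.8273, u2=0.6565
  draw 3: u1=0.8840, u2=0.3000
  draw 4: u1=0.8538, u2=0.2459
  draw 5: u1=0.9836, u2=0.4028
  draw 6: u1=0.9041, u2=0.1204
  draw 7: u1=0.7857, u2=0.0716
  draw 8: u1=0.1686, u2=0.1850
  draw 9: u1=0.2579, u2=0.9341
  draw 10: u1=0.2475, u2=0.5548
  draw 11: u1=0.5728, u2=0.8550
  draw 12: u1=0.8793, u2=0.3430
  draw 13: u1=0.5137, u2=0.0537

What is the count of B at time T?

t=0.000: P=4 M=4 B=3 Q=8 E=7
Draw 1: a1=9.048, a2=1.664, a3=2.373, a0=13.085; τ=−ln(0.8278)/13.085=0.014 → t=0.014; u2·a0=0.9293·13.085=12.160; a1+a2=10.712 < 12.160 ≤ a1+…+a3=13.085 → R3 fires; P=5 M=4 B=3 Q=8 E=8
Draw 2: a1=9.048, a2=2.080, a3=2.712, a0=13.840; τ=−ln(0.8273)/13.840=0.014 → t=0.028; u2·a0=0.6565·13.840=9.086; a1=9.048 < 9.086 ≤ a1+a2=11.128 → R2 fires; P=5 M=4 B=4 Q=8 E=8
Draw 3: a1=12.064, a2=2.080, a3=2.712, a0=16.856; τ=−ln(0.8840)/16.856=0.007 → t=0.035; u2·a0=0.3000·16.856=5.057 ≤ a1=12.064 → R1 fires; P=5 M=4 B=3 Q=9 E=8
Draw 4: a1=10.179, a2=2.080, a3=2.712, a0=14.971; τ=−ln(0.8538)/14.971=0.011 → t=0.046; u2·a0=0.2459·14.971=3.681 ≤ a1=10.179 → R1 fires; P=5 M=4 B=2 Q=10 E=8
Draw 5: a1=7.540, a2=2.080, a3=2.712, a0=12.332; τ=−ln(0.9836)/12.332=0.001 → t=0.047; u2·a0=0.4028·12.332=4.967 ≤ a1=7.540 → R1 fires; P=5 M=4 B=1 Q=11 E=8
Draw 6: a1=4.147, a2=2.080, a3=2.712, a0=8.939; τ=−ln(0.9041)/8.939=0.011 → t=0.059; u2·a0=0.1204·8.939=1.076 ≤ a1=4.147 → R1 fires; P=5 M=4 B=0 Q=12 E=8
Draw 7: a1=0.000, a2=2.080, a3=2.712, a0=4.792; τ=−ln(0.7857)/4.792=0.050 → t=0.109; u2·a0=0.0716·4.792=0.343; a1=0.000 < 0.343 ≤ a1+a2=2.080 → R2 fires; P=5 M=4 B=1 Q=12 E=8
Draw 8: a1=4.524, a2=2.080, a3=2.712, a0=9.316; τ=−ln(0.1686)/9.316=0.191 → t=0.300; u2·a0=0.1850·9.316=1.723 ≤ a1=4.524 → R1 fires; P=5 M=4 B=0 Q=13 E=8
Draw 9: a1=0.000, a2=2.080, a3=2.712, a0=4.792; τ=−ln(0.2579)/4.792=0.283 → t=0.583; u2·a0=0.9341·4.792=4.476; a1+a2=2.080 < 4.476 ≤ a1+…+a3=4.792 → R3 fires; P=6 M=4 B=0 Q=13 E=9
Draw 10: a1=0.000, a2=2.496, a3=3.051, a0=5.547; τ=−ln(0.2475)/5.547=0.252 → t=0.835; u2·a0=0.5548·5.547=3.077; a1+a2=2.496 < 3.077 ≤ a1+…+a3=5.547 → R3 fires; P=7 M=4 B=0 Q=13 E=10
Draw 11: a1=0.000, a2=2.912, a3=3.390, a0=6.302; τ=−ln(0.5728)/6.302=0.088 → t=0.923; u2·a0=0.8550·6.302=5.388; a1+a2=2.912 < 5.388 ≤ a1+…+a3=6.302 → R3 fires; P=8 M=4 B=0 Q=13 E=11
Draw 12: a1=0.000, a2=3.328, a3=3.729, a0=7.057; τ=−ln(0.8793)/7.057=0.018 → t=0.941; u2·a0=0.3430·7.057=2.421; a1=0.000 < 2.421 ≤ a1+a2=3.328 → R2 fires; P=8 M=4 B=1 Q=13 E=11
Draw 13: a1=4.901, a2=3.328, a3=3.729, a0=11.958; τ=−ln(0.5137)/11.958=0.056 → t=0.997 > T=0.98: stop.
Read off B at T=0.98: 1

B at T = 1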